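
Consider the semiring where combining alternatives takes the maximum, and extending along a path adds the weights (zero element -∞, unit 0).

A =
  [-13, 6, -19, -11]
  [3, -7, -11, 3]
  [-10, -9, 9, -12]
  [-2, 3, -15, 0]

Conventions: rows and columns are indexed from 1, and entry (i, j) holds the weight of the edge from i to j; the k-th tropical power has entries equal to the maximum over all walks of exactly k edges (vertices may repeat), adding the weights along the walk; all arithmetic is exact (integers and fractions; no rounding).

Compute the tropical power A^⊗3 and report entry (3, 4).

A^⊗2:
  [9, -1, -5, 9]
  [1, 9, -2, 3]
  [-1, 0, 18, -3]
  [6, 4, -6, 6]
A^⊗3:
  [7, 15, 4, 9]
  [12, 7, 7, 12]
  [8, 9, 27, 6]
  [7, 12, 3, 7]
Key observation: the optimum is the walk 3->3->3->4, with weight 9 + 9 + (-12) = 6.
Optimal value attained by: walk 3->3->3->4.
Answer: (A^⊗3)[3][4] = 6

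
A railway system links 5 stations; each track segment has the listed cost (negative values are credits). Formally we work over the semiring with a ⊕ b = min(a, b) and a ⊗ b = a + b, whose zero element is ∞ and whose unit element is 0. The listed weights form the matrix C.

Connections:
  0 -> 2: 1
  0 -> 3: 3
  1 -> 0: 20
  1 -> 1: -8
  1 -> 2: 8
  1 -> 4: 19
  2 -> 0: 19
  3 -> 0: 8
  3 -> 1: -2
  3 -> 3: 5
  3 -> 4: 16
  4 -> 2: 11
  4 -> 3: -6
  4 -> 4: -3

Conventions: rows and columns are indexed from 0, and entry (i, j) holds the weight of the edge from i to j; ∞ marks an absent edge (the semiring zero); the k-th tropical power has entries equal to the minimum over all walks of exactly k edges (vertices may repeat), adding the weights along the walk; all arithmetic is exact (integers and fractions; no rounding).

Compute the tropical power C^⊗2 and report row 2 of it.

C^⊗2:
  [11, 1, ∞, 8, 19]
  [12, -16, 0, 13, 11]
  [∞, ∞, 20, 22, ∞]
  [13, -10, 6, 10, 13]
  [2, -8, 8, -9, -6]
Answer: row 2 of C^⊗2 = [∞, ∞, 20, 22, ∞]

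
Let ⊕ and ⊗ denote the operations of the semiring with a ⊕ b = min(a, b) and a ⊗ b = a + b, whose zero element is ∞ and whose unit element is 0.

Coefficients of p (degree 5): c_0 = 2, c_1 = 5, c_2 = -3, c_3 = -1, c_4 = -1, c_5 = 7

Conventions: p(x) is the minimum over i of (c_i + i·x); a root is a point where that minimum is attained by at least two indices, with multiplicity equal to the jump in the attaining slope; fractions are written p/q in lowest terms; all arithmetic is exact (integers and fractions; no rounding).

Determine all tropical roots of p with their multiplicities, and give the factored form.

hull edge (i=0, c=2) to (i=2, c=-3): slope -5/2, span 2
hull edge (i=2, c=-3) to (i=4, c=-1): slope 1, span 2
hull edge (i=4, c=-1) to (i=5, c=7): slope 8, span 1
Factored form: p(x) = 7 ⊗ (x ⊕ (-8)) ⊗ (x ⊕ (-1)) ⊗ (x ⊕ (-1)) ⊗ (x ⊕ 5/2) ⊗ (x ⊕ 5/2)
Answer: roots = -8 (mult 1), -1 (mult 2), 5/2 (mult 2)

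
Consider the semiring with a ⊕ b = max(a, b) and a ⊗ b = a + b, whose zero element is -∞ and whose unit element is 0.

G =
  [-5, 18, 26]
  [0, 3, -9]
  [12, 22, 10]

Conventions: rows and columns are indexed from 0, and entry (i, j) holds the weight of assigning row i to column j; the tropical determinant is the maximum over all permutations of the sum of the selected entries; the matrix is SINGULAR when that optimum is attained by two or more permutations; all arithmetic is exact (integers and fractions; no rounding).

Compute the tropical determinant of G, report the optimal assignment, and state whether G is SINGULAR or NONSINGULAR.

σ = (0, 1, 2): (-5) + 3 + 10 = 8
σ = (0, 2, 1): (-5) + (-9) + 22 = 8
σ = (1, 0, 2): 18 + 0 + 10 = 28
σ = (1, 2, 0): 18 + (-9) + 12 = 21
σ = (2, 0, 1): 26 + 0 + 22 = 48
σ = (2, 1, 0): 26 + 3 + 12 = 41
Optimal value attained by: σ = (2, 0, 1).
Answer: det⊕(G) = 48; verdict: NONSINGULAR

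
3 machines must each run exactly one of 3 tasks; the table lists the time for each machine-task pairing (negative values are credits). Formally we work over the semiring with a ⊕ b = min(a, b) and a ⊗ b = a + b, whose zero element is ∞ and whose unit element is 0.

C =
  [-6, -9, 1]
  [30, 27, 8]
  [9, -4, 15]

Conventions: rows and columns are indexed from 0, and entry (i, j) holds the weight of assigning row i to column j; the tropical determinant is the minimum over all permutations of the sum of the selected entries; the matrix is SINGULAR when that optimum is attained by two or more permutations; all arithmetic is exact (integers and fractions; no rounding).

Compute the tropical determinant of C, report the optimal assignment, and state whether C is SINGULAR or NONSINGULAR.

σ = (0, 1, 2): (-6) + 27 + 15 = 36
σ = (0, 2, 1): (-6) + 8 + (-4) = -2
σ = (1, 0, 2): (-9) + 30 + 15 = 36
σ = (1, 2, 0): (-9) + 8 + 9 = 8
σ = (2, 0, 1): 1 + 30 + (-4) = 27
σ = (2, 1, 0): 1 + 27 + 9 = 37
Optimal value attained by: σ = (0, 2, 1).
Answer: det⊕(C) = -2; verdict: NONSINGULAR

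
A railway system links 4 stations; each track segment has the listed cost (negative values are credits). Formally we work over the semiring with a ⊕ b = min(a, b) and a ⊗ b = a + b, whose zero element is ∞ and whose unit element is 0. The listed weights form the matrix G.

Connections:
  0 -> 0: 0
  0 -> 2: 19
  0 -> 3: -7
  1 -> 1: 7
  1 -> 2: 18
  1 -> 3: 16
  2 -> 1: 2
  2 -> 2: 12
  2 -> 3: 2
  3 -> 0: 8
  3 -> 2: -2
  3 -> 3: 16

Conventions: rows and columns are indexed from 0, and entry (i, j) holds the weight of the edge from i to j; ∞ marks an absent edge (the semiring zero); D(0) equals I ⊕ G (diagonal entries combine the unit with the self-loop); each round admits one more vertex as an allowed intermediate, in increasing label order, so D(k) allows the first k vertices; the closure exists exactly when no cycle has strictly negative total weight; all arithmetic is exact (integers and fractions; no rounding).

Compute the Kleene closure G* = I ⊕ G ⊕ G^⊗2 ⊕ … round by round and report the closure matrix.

D(0):
  [0, ∞, 19, -7]
  [∞, 0, 18, 16]
  [∞, 2, 0, 2]
  [8, ∞, -2, 0]
D(1):
  [0, ∞, 19, -7]
  [∞, 0, 18, 16]
  [∞, 2, 0, 2]
  [8, ∞, -2, 0]
D(2):
  [0, ∞, 19, -7]
  [∞, 0, 18, 16]
  [∞, 2, 0, 2]
  [8, ∞, -2, 0]
D(3):
  [0, 21, 19, -7]
  [∞, 0, 18, 16]
  [∞, 2, 0, 2]
  [8, 0, -2, 0]
D(4):
  [0, -7, -9, -7]
  [24, 0, 14, 16]
  [10, 2, 0, 2]
  [8, 0, -2, 0]
Answer: G* = [[0, -7, -9, -7], [24, 0, 14, 16], [10, 2, 0, 2], [8, 0, -2, 0]]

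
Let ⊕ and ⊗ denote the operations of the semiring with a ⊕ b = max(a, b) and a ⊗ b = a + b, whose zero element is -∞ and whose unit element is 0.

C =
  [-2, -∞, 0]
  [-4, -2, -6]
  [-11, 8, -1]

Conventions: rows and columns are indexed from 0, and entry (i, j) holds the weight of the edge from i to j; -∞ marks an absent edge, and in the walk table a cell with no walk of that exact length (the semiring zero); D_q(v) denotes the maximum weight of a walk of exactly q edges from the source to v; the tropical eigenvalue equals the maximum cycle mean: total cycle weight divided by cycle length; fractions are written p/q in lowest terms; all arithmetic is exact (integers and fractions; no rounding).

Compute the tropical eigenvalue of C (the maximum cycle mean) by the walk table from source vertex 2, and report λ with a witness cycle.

q=0: [-∞, -∞, 0]
q=1: [-11, 8, -1]
q=2: [4, 7, 2]
q=3: [3, 10, 4]
Optimal cycle mean attained by: cycle 0->2->1->0, total 0 + 8 + (-4), length 3.
Answer: λ = 4/3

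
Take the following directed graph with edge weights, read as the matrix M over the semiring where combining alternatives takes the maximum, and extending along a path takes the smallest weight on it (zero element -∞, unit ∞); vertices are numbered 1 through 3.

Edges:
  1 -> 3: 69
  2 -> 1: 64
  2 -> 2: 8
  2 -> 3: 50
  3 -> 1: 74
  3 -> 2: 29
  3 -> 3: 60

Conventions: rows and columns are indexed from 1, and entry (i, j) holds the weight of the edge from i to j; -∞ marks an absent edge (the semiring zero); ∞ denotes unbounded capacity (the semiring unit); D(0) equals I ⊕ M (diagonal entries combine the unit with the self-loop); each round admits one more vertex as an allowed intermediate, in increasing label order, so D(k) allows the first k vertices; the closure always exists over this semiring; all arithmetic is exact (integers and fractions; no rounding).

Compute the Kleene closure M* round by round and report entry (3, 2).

D(0):
  [∞, -∞, 69]
  [64, ∞, 50]
  [74, 29, ∞]
D(1):
  [∞, -∞, 69]
  [64, ∞, 64]
  [74, 29, ∞]
D(2):
  [∞, -∞, 69]
  [64, ∞, 64]
  [74, 29, ∞]
D(3):
  [∞, 29, 69]
  [64, ∞, 64]
  [74, 29, ∞]
Answer: M*[3][2] = 29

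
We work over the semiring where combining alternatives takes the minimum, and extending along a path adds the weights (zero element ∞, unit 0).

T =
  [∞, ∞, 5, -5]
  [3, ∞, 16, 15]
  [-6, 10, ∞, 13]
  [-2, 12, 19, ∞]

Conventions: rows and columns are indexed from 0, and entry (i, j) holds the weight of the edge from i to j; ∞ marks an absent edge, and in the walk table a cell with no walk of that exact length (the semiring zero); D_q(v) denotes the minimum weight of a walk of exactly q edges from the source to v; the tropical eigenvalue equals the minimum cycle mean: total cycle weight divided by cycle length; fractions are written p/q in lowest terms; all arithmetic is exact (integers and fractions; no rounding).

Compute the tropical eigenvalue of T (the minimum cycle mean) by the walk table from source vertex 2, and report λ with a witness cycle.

q=0: [∞, ∞, 0, ∞]
q=1: [-6, 10, ∞, 13]
q=2: [11, 25, -1, -11]
q=3: [-13, 1, 8, 6]
q=4: [2, 18, -8, -18]
Optimal cycle mean attained by: cycle 0->3->0, total (-5) + (-2), length 2.
Answer: λ = -7/2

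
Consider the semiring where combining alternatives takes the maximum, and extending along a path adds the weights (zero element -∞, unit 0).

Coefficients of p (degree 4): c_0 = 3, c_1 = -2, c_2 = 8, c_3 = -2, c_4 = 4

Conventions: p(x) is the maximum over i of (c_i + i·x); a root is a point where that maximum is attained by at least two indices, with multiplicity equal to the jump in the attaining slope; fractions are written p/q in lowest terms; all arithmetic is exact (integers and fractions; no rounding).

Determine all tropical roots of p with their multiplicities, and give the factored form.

hull edge (i=0, c=3) to (i=2, c=8): slope 5/2, span 2
hull edge (i=2, c=8) to (i=4, c=4): slope -2, span 2
Factored form: p(x) = 4 ⊗ (x ⊕ (-5/2)) ⊗ (x ⊕ (-5/2)) ⊗ (x ⊕ 2) ⊗ (x ⊕ 2)
Answer: roots = -5/2 (mult 2), 2 (mult 2)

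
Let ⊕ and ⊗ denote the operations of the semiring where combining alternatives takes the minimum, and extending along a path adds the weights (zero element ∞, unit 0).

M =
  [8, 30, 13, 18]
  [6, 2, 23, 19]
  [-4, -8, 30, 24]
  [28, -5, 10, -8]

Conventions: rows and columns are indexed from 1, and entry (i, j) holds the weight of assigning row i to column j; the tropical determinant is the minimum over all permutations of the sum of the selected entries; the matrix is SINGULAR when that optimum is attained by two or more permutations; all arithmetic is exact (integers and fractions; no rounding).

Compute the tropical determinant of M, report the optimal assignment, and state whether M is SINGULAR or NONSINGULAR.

σ = (1, 2, 3, 4): 8 + 2 + 30 + (-8) = 32
σ = (1, 2, 4, 3): 8 + 2 + 24 + 10 = 44
σ = (1, 3, 2, 4): 8 + 23 + (-8) + (-8) = 15
σ = (1, 3, 4, 2): 8 + 23 + 24 + (-5) = 50
σ = (1, 4, 2, 3): 8 + 19 + (-8) + 10 = 29
σ = (1, 4, 3, 2): 8 + 19 + 30 + (-5) = 52
σ = (2, 1, 3, 4): 30 + 6 + 30 + (-8) = 58
σ = (2, 1, 4, 3): 30 + 6 + 24 + 10 = 70
σ = (2, 3, 1, 4): 30 + 23 + (-4) + (-8) = 41
σ = (2, 3, 4, 1): 30 + 23 + 24 + 28 = 105
σ = (2, 4, 1, 3): 30 + 19 + (-4) + 10 = 55
σ = (2, 4, 3, 1): 30 + 19 + 30 + 28 = 107
σ = (3, 1, 2, 4): 13 + 6 + (-8) + (-8) = 3
σ = (3, 1, 4, 2): 13 + 6 + 24 + (-5) = 38
σ = (3, 2, 1, 4): 13 + 2 + (-4) + (-8) = 3
σ = (3, 2, 4, 1): 13 + 2 + 24 + 28 = 67
σ = (3, 4, 1, 2): 13 + 19 + (-4) + (-5) = 23
σ = (3, 4, 2, 1): 13 + 19 + (-8) + 28 = 52
σ = (4, 1, 2, 3): 18 + 6 + (-8) + 10 = 26
σ = (4, 1, 3, 2): 18 + 6 + 30 + (-5) = 49
σ = (4, 2, 1, 3): 18 + 2 + (-4) + 10 = 26
σ = (4, 2, 3, 1): 18 + 2 + 30 + 28 = 78
σ = (4, 3, 1, 2): 18 + 23 + (-4) + (-5) = 32
σ = (4, 3, 2, 1): 18 + 23 + (-8) + 28 = 61
Optimal value attained by: σ = (3, 1, 2, 4).
Answer: det⊕(M) = 3; verdict: SINGULAR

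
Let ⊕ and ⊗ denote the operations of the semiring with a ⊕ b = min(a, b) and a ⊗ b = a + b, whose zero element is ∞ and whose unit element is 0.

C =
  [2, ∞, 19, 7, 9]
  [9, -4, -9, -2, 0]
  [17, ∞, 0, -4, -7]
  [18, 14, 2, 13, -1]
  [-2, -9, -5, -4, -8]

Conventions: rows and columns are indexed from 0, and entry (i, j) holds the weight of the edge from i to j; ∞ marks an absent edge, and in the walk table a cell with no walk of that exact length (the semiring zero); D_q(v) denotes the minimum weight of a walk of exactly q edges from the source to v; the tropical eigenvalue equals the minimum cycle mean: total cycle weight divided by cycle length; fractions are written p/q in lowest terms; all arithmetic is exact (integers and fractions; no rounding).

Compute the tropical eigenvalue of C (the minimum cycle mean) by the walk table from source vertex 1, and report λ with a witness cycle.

q=0: [∞, 0, ∞, ∞, ∞]
q=1: [9, -4, -9, -2, 0]
q=2: [-2, -9, -13, -13, -16]
q=3: [-18, -25, -21, -20, -24]
q=4: [-26, -33, -34, -28, -32]
q=5: [-34, -41, -42, -38, -41]
Optimal cycle mean attained by: cycle 1->2->4->1, total (-9) + (-7) + (-9), length 3.
Answer: λ = -25/3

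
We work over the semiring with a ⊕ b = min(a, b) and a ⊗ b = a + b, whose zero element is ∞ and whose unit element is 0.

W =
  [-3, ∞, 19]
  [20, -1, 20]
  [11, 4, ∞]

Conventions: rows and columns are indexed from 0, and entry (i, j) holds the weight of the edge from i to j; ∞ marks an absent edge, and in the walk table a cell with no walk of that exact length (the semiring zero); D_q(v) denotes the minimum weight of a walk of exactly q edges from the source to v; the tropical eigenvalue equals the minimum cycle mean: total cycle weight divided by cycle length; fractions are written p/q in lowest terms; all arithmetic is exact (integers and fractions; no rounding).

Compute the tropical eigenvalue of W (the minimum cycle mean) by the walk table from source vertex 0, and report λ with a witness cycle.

q=0: [0, ∞, ∞]
q=1: [-3, ∞, 19]
q=2: [-6, 23, 16]
q=3: [-9, 20, 13]
Optimal cycle mean attained by: cycle 0->0, total (-3), length 1.
Answer: λ = -3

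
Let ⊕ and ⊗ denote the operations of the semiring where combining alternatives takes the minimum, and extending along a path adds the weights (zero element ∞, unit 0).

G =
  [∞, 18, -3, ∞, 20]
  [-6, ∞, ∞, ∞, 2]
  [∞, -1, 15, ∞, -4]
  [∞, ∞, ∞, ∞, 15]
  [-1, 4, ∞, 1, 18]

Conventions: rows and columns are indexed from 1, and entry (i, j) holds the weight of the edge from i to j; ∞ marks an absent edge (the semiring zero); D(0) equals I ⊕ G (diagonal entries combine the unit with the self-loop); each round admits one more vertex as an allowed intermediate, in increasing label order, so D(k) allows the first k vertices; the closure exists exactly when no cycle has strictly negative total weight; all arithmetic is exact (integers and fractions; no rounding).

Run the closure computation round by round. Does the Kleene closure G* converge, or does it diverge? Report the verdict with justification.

D(0):
  [0, 18, -3, ∞, 20]
  [-6, 0, ∞, ∞, 2]
  [∞, -1, 0, ∞, -4]
  [∞, ∞, ∞, 0, 15]
  [-1, 4, ∞, 1, 0]
D(1):
  [0, 18, -3, ∞, 20]
  [-6, 0, -9, ∞, 2]
  [∞, -1, 0, ∞, -4]
  [∞, ∞, ∞, 0, 15]
  [-1, 4, -4, 1, 0]
Detection: at round 2, diagonal entry (3, 3) turns strictly negative.
Key observation: the cycle 3->2->1->3 has total weight (-1) + (-6) + (-3), which is strictly negative.
Answer: DIVERGES — negative cycle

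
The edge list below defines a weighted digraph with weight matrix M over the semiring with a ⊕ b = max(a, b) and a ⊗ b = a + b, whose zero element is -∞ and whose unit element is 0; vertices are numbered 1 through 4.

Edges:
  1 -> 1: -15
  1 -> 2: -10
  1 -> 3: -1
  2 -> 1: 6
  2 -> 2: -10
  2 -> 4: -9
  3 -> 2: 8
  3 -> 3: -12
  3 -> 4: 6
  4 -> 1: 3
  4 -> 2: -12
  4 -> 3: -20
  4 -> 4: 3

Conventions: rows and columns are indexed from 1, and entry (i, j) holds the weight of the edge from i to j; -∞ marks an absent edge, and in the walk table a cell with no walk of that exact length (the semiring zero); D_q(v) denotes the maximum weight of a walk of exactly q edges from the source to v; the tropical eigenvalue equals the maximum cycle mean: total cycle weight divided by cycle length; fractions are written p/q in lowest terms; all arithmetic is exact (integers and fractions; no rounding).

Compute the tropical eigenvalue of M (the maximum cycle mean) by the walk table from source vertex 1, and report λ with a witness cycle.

q=0: [0, -∞, -∞, -∞]
q=1: [-15, -10, -1, -∞]
q=2: [-4, 7, -13, 5]
q=3: [13, -3, -5, 8]
q=4: [11, 3, 12, 11]
Optimal cycle mean attained by: cycle 1->3->2->1, total (-1) + 8 + 6, length 3.
Answer: λ = 13/3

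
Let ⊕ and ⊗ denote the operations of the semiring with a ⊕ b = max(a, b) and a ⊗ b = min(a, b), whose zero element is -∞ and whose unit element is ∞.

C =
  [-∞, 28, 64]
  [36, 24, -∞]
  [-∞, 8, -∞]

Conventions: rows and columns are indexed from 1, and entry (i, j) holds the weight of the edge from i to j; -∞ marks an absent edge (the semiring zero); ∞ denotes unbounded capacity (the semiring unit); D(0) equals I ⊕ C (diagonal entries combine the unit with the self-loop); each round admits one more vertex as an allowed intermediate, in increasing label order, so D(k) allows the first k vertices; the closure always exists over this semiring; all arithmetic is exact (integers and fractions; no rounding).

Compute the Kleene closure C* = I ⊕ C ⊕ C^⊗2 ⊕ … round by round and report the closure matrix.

D(0):
  [∞, 28, 64]
  [36, ∞, -∞]
  [-∞, 8, ∞]
D(1):
  [∞, 28, 64]
  [36, ∞, 36]
  [-∞, 8, ∞]
D(2):
  [∞, 28, 64]
  [36, ∞, 36]
  [8, 8, ∞]
D(3):
  [∞, 28, 64]
  [36, ∞, 36]
  [8, 8, ∞]
Answer: C* = [[∞, 28, 64], [36, ∞, 36], [8, 8, ∞]]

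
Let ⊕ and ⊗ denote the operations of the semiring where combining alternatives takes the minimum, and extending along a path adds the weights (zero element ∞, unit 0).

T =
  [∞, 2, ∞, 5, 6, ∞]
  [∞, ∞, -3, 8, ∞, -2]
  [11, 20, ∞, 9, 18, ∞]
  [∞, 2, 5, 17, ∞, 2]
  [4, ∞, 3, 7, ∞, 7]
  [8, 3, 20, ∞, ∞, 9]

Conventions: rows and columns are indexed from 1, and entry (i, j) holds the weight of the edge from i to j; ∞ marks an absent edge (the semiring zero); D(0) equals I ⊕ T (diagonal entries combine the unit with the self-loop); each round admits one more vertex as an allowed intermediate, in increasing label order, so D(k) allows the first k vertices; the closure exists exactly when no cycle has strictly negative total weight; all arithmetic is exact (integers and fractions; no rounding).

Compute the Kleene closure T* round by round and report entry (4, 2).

D(0):
  [0, 2, ∞, 5, 6, ∞]
  [∞, 0, -3, 8, ∞, -2]
  [11, 20, 0, 9, 18, ∞]
  [∞, 2, 5, 0, ∞, 2]
  [4, ∞, 3, 7, 0, 7]
  [8, 3, 20, ∞, ∞, 0]
D(1):
  [0, 2, ∞, 5, 6, ∞]
  [∞, 0, -3, 8, ∞, -2]
  [11, 13, 0, 9, 17, ∞]
  [∞, 2, 5, 0, ∞, 2]
  [4, 6, 3, 7, 0, 7]
  [8, 3, 20, 13, 14, 0]
D(2):
  [0, 2, -1, 5, 6, 0]
  [∞, 0, -3, 8, ∞, -2]
  [11, 13, 0, 9, 17, 11]
  [∞, 2, -1, 0, ∞, 0]
  [4, 6, 3, 7, 0, 4]
  [8, 3, 0, 11, 14, 0]
D(3):
  [0, 2, -1, 5, 6, 0]
  [8, 0, -3, 6, 14, -2]
  [11, 13, 0, 9, 17, 11]
  [10, 2, -1, 0, 16, 0]
  [4, 6, 3, 7, 0, 4]
  [8, 3, 0, 9, 14, 0]
D(4):
  [0, 2, -1, 5, 6, 0]
  [8, 0, -3, 6, 14, -2]
  [11, 11, 0, 9, 17, 9]
  [10, 2, -1, 0, 16, 0]
  [4, 6, 3, 7, 0, 4]
  [8, 3, 0, 9, 14, 0]
D(5):
  [0, 2, -1, 5, 6, 0]
  [8, 0, -3, 6, 14, -2]
  [11, 11, 0, 9, 17, 9]
  [10, 2, -1, 0, 16, 0]
  [4, 6, 3, 7, 0, 4]
  [8, 3, 0, 9, 14, 0]
D(6):
  [0, 2, -1, 5, 6, 0]
  [6, 0, -3, 6, 12, -2]
  [11, 11, 0, 9, 17, 9]
  [8, 2, -1, 0, 14, 0]
  [4, 6, 3, 7, 0, 4]
  [8, 3, 0, 9, 14, 0]
Answer: T*[4][2] = 2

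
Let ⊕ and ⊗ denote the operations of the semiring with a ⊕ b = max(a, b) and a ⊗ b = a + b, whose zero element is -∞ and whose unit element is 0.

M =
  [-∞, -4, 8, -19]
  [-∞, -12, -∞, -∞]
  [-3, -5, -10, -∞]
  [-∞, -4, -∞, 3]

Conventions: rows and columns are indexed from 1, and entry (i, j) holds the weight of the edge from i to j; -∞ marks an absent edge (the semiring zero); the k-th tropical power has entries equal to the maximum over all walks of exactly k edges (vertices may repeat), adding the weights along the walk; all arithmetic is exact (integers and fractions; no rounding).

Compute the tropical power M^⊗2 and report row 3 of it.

M^⊗2:
  [5, 3, -2, -16]
  [-∞, -24, -∞, -∞]
  [-13, -7, 5, -22]
  [-∞, -1, -∞, 6]
Answer: row 3 of M^⊗2 = [-13, -7, 5, -22]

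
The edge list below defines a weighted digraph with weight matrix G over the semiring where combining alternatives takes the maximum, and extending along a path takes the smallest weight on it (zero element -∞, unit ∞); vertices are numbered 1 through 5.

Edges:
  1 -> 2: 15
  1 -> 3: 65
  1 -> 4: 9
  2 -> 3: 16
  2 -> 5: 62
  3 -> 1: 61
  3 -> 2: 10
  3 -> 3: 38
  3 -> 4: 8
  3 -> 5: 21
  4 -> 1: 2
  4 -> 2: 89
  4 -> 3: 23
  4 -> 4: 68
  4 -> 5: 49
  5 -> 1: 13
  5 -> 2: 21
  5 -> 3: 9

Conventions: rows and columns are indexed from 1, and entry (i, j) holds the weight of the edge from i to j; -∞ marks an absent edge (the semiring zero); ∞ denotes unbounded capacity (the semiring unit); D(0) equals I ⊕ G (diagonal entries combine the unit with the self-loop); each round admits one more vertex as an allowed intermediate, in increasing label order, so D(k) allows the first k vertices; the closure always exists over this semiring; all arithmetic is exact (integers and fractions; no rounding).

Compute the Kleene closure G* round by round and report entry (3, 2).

D(0):
  [∞, 15, 65, 9, -∞]
  [-∞, ∞, 16, -∞, 62]
  [61, 10, ∞, 8, 21]
  [2, 89, 23, ∞, 49]
  [13, 21, 9, -∞, ∞]
D(1):
  [∞, 15, 65, 9, -∞]
  [-∞, ∞, 16, -∞, 62]
  [61, 15, ∞, 9, 21]
  [2, 89, 23, ∞, 49]
  [13, 21, 13, 9, ∞]
D(2):
  [∞, 15, 65, 9, 15]
  [-∞, ∞, 16, -∞, 62]
  [61, 15, ∞, 9, 21]
  [2, 89, 23, ∞, 62]
  [13, 21, 16, 9, ∞]
D(3):
  [∞, 15, 65, 9, 21]
  [16, ∞, 16, 9, 62]
  [61, 15, ∞, 9, 21]
  [23, 89, 23, ∞, 62]
  [16, 21, 16, 9, ∞]
D(4):
  [∞, 15, 65, 9, 21]
  [16, ∞, 16, 9, 62]
  [61, 15, ∞, 9, 21]
  [23, 89, 23, ∞, 62]
  [16, 21, 16, 9, ∞]
D(5):
  [∞, 21, 65, 9, 21]
  [16, ∞, 16, 9, 62]
  [61, 21, ∞, 9, 21]
  [23, 89, 23, ∞, 62]
  [16, 21, 16, 9, ∞]
Answer: G*[3][2] = 21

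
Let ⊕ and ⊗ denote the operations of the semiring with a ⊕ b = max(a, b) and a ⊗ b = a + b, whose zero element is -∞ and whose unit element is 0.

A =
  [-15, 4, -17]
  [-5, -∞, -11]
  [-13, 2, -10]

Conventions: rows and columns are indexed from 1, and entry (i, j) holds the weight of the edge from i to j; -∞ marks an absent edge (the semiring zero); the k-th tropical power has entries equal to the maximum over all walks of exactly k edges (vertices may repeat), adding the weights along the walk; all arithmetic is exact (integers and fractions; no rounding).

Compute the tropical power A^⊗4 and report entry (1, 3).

A^⊗2:
  [-1, -11, -7]
  [-20, -1, -21]
  [-3, -8, -9]
A^⊗3:
  [-16, 3, -17]
  [-6, -16, -12]
  [-13, 1, -19]
A^⊗4:
  [-2, -12, -8]
  [-21, -2, -22]
  [-4, -9, -10]
Key observation: the optimum is the walk 1->2->1->2->3, with weight 4 + (-5) + 4 + (-11) = -8.
Optimal value attained by: walk 1->2->1->2->3.
Answer: (A^⊗4)[1][3] = -8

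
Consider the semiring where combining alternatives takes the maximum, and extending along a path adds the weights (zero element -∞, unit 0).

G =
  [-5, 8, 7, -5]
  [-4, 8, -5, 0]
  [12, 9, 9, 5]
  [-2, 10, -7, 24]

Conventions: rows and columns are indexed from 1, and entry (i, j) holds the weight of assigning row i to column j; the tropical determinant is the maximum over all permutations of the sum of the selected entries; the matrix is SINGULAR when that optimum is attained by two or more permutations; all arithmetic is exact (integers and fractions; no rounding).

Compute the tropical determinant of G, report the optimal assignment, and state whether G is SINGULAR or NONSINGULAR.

σ = (1, 2, 3, 4): (-5) + 8 + 9 + 24 = 36
σ = (1, 2, 4, 3): (-5) + 8 + 5 + (-7) = 1
σ = (1, 3, 2, 4): (-5) + (-5) + 9 + 24 = 23
σ = (1, 3, 4, 2): (-5) + (-5) + 5 + 10 = 5
σ = (1, 4, 2, 3): (-5) + 0 + 9 + (-7) = -3
σ = (1, 4, 3, 2): (-5) + 0 + 9 + 10 = 14
σ = (2, 1, 3, 4): 8 + (-4) + 9 + 24 = 37
σ = (2, 1, 4, 3): 8 + (-4) + 5 + (-7) = 2
σ = (2, 3, 1, 4): 8 + (-5) + 12 + 24 = 39
σ = (2, 3, 4, 1): 8 + (-5) + 5 + (-2) = 6
σ = (2, 4, 1, 3): 8 + 0 + 12 + (-7) = 13
σ = (2, 4, 3, 1): 8 + 0 + 9 + (-2) = 15
σ = (3, 1, 2, 4): 7 + (-4) + 9 + 24 = 36
σ = (3, 1, 4, 2): 7 + (-4) + 5 + 10 = 18
σ = (3, 2, 1, 4): 7 + 8 + 12 + 24 = 51
σ = (3, 2, 4, 1): 7 + 8 + 5 + (-2) = 18
σ = (3, 4, 1, 2): 7 + 0 + 12 + 10 = 29
σ = (3, 4, 2, 1): 7 + 0 + 9 + (-2) = 14
σ = (4, 1, 2, 3): (-5) + (-4) + 9 + (-7) = -7
σ = (4, 1, 3, 2): (-5) + (-4) + 9 + 10 = 10
σ = (4, 2, 1, 3): (-5) + 8 + 12 + (-7) = 8
σ = (4, 2, 3, 1): (-5) + 8 + 9 + (-2) = 10
σ = (4, 3, 1, 2): (-5) + (-5) + 12 + 10 = 12
σ = (4, 3, 2, 1): (-5) + (-5) + 9 + (-2) = -3
Optimal value attained by: σ = (3, 2, 1, 4).
Answer: det⊕(G) = 51; verdict: NONSINGULAR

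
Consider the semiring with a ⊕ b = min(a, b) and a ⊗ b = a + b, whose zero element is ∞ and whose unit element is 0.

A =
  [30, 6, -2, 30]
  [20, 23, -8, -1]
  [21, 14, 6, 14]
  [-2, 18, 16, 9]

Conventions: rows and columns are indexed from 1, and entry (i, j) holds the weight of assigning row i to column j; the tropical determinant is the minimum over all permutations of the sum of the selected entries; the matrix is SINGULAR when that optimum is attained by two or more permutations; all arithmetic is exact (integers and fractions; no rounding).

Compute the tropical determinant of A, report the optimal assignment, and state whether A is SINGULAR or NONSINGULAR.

σ = (1, 2, 3, 4): 30 + 23 + 6 + 9 = 68
σ = (1, 2, 4, 3): 30 + 23 + 14 + 16 = 83
σ = (1, 3, 2, 4): 30 + (-8) + 14 + 9 = 45
σ = (1, 3, 4, 2): 30 + (-8) + 14 + 18 = 54
σ = (1, 4, 2, 3): 30 + (-1) + 14 + 16 = 59
σ = (1, 4, 3, 2): 30 + (-1) + 6 + 18 = 53
σ = (2, 1, 3, 4): 6 + 20 + 6 + 9 = 41
σ = (2, 1, 4, 3): 6 + 20 + 14 + 16 = 56
σ = (2, 3, 1, 4): 6 + (-8) + 21 + 9 = 28
σ = (2, 3, 4, 1): 6 + (-8) + 14 + (-2) = 10
σ = (2, 4, 1, 3): 6 + (-1) + 21 + 16 = 42
σ = (2, 4, 3, 1): 6 + (-1) + 6 + (-2) = 9
σ = (3, 1, 2, 4): (-2) + 20 + 14 + 9 = 41
σ = (3, 1, 4, 2): (-2) + 20 + 14 + 18 = 50
σ = (3, 2, 1, 4): (-2) + 23 + 21 + 9 = 51
σ = (3, 2, 4, 1): (-2) + 23 + 14 + (-2) = 33
σ = (3, 4, 1, 2): (-2) + (-1) + 21 + 18 = 36
σ = (3, 4, 2, 1): (-2) + (-1) + 14 + (-2) = 9
σ = (4, 1, 2, 3): 30 + 20 + 14 + 16 = 80
σ = (4, 1, 3, 2): 30 + 20 + 6 + 18 = 74
σ = (4, 2, 1, 3): 30 + 23 + 21 + 16 = 90
σ = (4, 2, 3, 1): 30 + 23 + 6 + (-2) = 57
σ = (4, 3, 1, 2): 30 + (-8) + 21 + 18 = 61
σ = (4, 3, 2, 1): 30 + (-8) + 14 + (-2) = 34
Optimal value attained by: σ = (2, 4, 3, 1).
Answer: det⊕(A) = 9; verdict: SINGULAR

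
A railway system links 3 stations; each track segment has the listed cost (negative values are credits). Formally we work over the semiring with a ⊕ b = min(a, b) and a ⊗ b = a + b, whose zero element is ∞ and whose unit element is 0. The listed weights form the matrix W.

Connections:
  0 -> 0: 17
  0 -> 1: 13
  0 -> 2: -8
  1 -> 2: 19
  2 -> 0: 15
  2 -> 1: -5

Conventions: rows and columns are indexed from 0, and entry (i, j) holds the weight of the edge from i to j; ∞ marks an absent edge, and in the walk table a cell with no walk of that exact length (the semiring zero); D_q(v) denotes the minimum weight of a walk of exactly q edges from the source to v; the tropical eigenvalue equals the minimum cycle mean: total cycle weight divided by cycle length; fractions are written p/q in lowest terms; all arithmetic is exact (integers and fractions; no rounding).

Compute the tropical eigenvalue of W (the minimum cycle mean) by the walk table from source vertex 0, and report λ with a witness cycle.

q=0: [0, ∞, ∞]
q=1: [17, 13, -8]
q=2: [7, -13, 9]
q=3: [24, 4, -1]
Optimal cycle mean attained by: cycle 0->2->0, total (-8) + 15, length 2.
Answer: λ = 7/2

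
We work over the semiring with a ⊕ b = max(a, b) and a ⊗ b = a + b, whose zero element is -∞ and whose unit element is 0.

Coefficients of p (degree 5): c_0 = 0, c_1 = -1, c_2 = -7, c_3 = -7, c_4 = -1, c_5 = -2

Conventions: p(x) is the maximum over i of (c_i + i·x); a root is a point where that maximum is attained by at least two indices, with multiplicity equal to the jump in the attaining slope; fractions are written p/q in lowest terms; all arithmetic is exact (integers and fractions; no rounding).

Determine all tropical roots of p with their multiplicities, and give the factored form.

hull edge (i=0, c=0) to (i=4, c=-1): slope -1/4, span 4
hull edge (i=4, c=-1) to (i=5, c=-2): slope -1, span 1
Factored form: p(x) = -2 ⊗ (x ⊕ 1/4) ⊗ (x ⊕ 1/4) ⊗ (x ⊕ 1/4) ⊗ (x ⊕ 1/4) ⊗ (x ⊕ 1)
Answer: roots = 1/4 (mult 4), 1 (mult 1)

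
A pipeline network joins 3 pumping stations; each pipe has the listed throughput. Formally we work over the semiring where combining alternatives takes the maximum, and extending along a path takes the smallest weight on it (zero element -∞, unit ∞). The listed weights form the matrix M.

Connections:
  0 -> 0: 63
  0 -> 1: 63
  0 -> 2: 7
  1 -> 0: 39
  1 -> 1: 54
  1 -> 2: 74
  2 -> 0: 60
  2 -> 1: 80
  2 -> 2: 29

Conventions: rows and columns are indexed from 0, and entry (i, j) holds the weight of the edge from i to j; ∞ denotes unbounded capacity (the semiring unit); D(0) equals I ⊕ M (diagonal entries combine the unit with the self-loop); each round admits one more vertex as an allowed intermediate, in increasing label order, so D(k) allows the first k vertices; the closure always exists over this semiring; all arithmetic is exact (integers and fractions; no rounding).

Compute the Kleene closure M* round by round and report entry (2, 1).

D(0):
  [∞, 63, 7]
  [39, ∞, 74]
  [60, 80, ∞]
D(1):
  [∞, 63, 7]
  [39, ∞, 74]
  [60, 80, ∞]
D(2):
  [∞, 63, 63]
  [39, ∞, 74]
  [60, 80, ∞]
D(3):
  [∞, 63, 63]
  [60, ∞, 74]
  [60, 80, ∞]
Answer: M*[2][1] = 80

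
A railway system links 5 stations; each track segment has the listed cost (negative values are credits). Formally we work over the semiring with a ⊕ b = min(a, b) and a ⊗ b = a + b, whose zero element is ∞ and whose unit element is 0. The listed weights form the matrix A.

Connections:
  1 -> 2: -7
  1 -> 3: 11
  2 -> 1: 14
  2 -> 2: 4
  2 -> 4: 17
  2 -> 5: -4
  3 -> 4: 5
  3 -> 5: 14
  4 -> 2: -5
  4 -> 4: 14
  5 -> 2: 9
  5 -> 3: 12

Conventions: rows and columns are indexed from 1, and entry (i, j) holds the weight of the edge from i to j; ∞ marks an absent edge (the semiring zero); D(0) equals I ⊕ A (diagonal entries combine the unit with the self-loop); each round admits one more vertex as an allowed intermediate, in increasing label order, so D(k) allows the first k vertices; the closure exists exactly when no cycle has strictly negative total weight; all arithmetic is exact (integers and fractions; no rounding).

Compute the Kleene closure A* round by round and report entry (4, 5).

D(0):
  [0, -7, 11, ∞, ∞]
  [14, 0, ∞, 17, -4]
  [∞, ∞, 0, 5, 14]
  [∞, -5, ∞, 0, ∞]
  [∞, 9, 12, ∞, 0]
D(1):
  [0, -7, 11, ∞, ∞]
  [14, 0, 25, 17, -4]
  [∞, ∞, 0, 5, 14]
  [∞, -5, ∞, 0, ∞]
  [∞, 9, 12, ∞, 0]
D(2):
  [0, -7, 11, 10, -11]
  [14, 0, 25, 17, -4]
  [∞, ∞, 0, 5, 14]
  [9, -5, 20, 0, -9]
  [23, 9, 12, 26, 0]
D(3):
  [0, -7, 11, 10, -11]
  [14, 0, 25, 17, -4]
  [∞, ∞, 0, 5, 14]
  [9, -5, 20, 0, -9]
  [23, 9, 12, 17, 0]
D(4):
  [0, -7, 11, 10, -11]
  [14, 0, 25, 17, -4]
  [14, 0, 0, 5, -4]
  [9, -5, 20, 0, -9]
  [23, 9, 12, 17, 0]
D(5):
  [0, -7, 1, 6, -11]
  [14, 0, 8, 13, -4]
  [14, 0, 0, 5, -4]
  [9, -5, 3, 0, -9]
  [23, 9, 12, 17, 0]
Answer: A*[4][5] = -9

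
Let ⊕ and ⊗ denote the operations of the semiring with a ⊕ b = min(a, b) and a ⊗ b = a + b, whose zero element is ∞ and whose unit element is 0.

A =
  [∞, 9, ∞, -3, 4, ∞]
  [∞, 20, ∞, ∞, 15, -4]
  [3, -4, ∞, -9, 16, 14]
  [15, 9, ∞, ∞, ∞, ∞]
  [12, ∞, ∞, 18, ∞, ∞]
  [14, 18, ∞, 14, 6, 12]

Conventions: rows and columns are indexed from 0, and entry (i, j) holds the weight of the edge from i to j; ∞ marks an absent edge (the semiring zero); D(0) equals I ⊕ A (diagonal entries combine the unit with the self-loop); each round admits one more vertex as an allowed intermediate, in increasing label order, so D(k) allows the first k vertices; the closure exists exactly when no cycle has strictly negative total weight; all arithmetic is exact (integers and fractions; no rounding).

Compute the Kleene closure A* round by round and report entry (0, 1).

D(0):
  [0, 9, ∞, -3, 4, ∞]
  [∞, 0, ∞, ∞, 15, -4]
  [3, -4, 0, -9, 16, 14]
  [15, 9, ∞, 0, ∞, ∞]
  [12, ∞, ∞, 18, 0, ∞]
  [14, 18, ∞, 14, 6, 0]
D(1):
  [0, 9, ∞, -3, 4, ∞]
  [∞, 0, ∞, ∞, 15, -4]
  [3, -4, 0, -9, 7, 14]
  [15, 9, ∞, 0, 19, ∞]
  [12, 21, ∞, 9, 0, ∞]
  [14, 18, ∞, 11, 6, 0]
D(2):
  [0, 9, ∞, -3, 4, 5]
  [∞, 0, ∞, ∞, 15, -4]
  [3, -4, 0, -9, 7, -8]
  [15, 9, ∞, 0, 19, 5]
  [12, 21, ∞, 9, 0, 17]
  [14, 18, ∞, 11, 6, 0]
D(3):
  [0, 9, ∞, -3, 4, 5]
  [∞, 0, ∞, ∞, 15, -4]
  [3, -4, 0, -9, 7, -8]
  [15, 9, ∞, 0, 19, 5]
  [12, 21, ∞, 9, 0, 17]
  [14, 18, ∞, 11, 6, 0]
D(4):
  [0, 6, ∞, -3, 4, 2]
  [∞, 0, ∞, ∞, 15, -4]
  [3, -4, 0, -9, 7, -8]
  [15, 9, ∞, 0, 19, 5]
  [12, 18, ∞, 9, 0, 14]
  [14, 18, ∞, 11, 6, 0]
D(5):
  [0, 6, ∞, -3, 4, 2]
  [27, 0, ∞, 24, 15, -4]
  [3, -4, 0, -9, 7, -8]
  [15, 9, ∞, 0, 19, 5]
  [12, 18, ∞, 9, 0, 14]
  [14, 18, ∞, 11, 6, 0]
D(6):
  [0, 6, ∞, -3, 4, 2]
  [10, 0, ∞, 7, 2, -4]
  [3, -4, 0, -9, -2, -8]
  [15, 9, ∞, 0, 11, 5]
  [12, 18, ∞, 9, 0, 14]
  [14, 18, ∞, 11, 6, 0]
Answer: A*[0][1] = 6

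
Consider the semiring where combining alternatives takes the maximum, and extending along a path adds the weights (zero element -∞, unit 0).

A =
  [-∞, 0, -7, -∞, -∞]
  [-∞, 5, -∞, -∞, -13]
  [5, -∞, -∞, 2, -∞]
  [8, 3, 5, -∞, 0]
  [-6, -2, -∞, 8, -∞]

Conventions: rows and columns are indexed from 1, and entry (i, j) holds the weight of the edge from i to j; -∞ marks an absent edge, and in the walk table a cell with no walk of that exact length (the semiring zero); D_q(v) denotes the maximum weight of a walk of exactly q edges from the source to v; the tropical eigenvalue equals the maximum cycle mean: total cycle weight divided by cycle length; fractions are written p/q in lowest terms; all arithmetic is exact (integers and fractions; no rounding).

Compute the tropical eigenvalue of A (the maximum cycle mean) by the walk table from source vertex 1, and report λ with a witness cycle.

q=0: [0, -∞, -∞, -∞, -∞]
q=1: [-∞, 0, -7, -∞, -∞]
q=2: [-2, 5, -∞, -5, -13]
q=3: [3, 10, 0, -5, -5]
q=4: [5, 15, 0, 3, -3]
q=5: [11, 20, 8, 5, 3]
Optimal cycle mean attained by: cycle 2->2, total 5, length 1.
Answer: λ = 5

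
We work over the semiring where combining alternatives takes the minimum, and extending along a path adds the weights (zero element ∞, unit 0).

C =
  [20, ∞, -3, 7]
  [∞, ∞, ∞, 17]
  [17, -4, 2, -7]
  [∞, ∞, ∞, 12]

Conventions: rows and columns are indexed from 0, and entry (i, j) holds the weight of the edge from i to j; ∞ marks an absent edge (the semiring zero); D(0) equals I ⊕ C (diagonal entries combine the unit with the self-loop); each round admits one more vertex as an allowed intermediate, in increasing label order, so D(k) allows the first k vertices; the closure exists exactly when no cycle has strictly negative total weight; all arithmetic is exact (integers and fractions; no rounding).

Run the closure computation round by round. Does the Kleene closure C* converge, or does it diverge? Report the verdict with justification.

D(0):
  [0, ∞, -3, 7]
  [∞, 0, ∞, 17]
  [17, -4, 0, -7]
  [∞, ∞, ∞, 0]
D(1):
  [0, ∞, -3, 7]
  [∞, 0, ∞, 17]
  [17, -4, 0, -7]
  [∞, ∞, ∞, 0]
D(2):
  [0, ∞, -3, 7]
  [∞, 0, ∞, 17]
  [17, -4, 0, -7]
  [∞, ∞, ∞, 0]
D(3):
  [0, -7, -3, -10]
  [∞, 0, ∞, 17]
  [17, -4, 0, -7]
  [∞, ∞, ∞, 0]
D(4):
  [0, -7, -3, -10]
  [∞, 0, ∞, 17]
  [17, -4, 0, -7]
  [∞, ∞, ∞, 0]
Key observation: every diagonal entry stays at the unit through all rounds, so no improving cycle exists.
Answer: CONVERGES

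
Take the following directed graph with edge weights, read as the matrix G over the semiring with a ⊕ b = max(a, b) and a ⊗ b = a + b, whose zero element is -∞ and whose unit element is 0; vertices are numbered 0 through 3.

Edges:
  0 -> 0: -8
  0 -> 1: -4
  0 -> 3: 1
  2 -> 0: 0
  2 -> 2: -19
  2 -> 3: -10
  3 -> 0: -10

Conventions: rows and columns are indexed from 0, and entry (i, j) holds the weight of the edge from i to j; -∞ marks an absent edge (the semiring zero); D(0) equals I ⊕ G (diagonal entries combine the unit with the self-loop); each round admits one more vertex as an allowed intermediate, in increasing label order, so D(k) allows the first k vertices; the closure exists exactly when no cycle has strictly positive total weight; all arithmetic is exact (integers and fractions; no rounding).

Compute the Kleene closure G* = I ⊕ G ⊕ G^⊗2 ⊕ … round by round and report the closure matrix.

D(0):
  [0, -4, -∞, 1]
  [-∞, 0, -∞, -∞]
  [0, -∞, 0, -10]
  [-10, -∞, -∞, 0]
D(1):
  [0, -4, -∞, 1]
  [-∞, 0, -∞, -∞]
  [0, -4, 0, 1]
  [-10, -14, -∞, 0]
D(2):
  [0, -4, -∞, 1]
  [-∞, 0, -∞, -∞]
  [0, -4, 0, 1]
  [-10, -14, -∞, 0]
D(3):
  [0, -4, -∞, 1]
  [-∞, 0, -∞, -∞]
  [0, -4, 0, 1]
  [-10, -14, -∞, 0]
D(4):
  [0, -4, -∞, 1]
  [-∞, 0, -∞, -∞]
  [0, -4, 0, 1]
  [-10, -14, -∞, 0]
Answer: G* = [[0, -4, -∞, 1], [-∞, 0, -∞, -∞], [0, -4, 0, 1], [-10, -14, -∞, 0]]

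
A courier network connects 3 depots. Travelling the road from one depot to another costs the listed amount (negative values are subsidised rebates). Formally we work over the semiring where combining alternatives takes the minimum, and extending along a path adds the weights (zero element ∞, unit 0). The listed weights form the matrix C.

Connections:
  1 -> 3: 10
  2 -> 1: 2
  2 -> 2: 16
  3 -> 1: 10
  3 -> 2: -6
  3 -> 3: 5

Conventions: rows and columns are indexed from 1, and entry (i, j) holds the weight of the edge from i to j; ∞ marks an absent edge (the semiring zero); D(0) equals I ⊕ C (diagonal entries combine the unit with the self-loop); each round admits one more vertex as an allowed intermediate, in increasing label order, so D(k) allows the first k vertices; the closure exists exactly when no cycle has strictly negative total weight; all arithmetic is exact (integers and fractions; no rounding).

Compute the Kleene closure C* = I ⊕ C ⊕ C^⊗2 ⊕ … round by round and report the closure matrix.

D(0):
  [0, ∞, 10]
  [2, 0, ∞]
  [10, -6, 0]
D(1):
  [0, ∞, 10]
  [2, 0, 12]
  [10, -6, 0]
D(2):
  [0, ∞, 10]
  [2, 0, 12]
  [-4, -6, 0]
D(3):
  [0, 4, 10]
  [2, 0, 12]
  [-4, -6, 0]
Answer: C* = [[0, 4, 10], [2, 0, 12], [-4, -6, 0]]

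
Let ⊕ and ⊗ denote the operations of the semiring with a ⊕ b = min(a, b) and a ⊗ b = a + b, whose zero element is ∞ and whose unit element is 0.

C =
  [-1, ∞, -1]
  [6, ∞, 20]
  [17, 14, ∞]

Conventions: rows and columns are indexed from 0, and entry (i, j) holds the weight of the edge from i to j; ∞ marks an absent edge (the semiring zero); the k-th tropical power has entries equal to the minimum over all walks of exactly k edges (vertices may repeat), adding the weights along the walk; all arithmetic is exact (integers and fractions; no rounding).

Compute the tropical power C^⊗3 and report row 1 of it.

C^⊗2:
  [-2, 13, -2]
  [5, 34, 5]
  [16, ∞, 16]
C^⊗3:
  [-3, 12, -3]
  [4, 19, 4]
  [15, 30, 15]
Answer: row 1 of C^⊗3 = [4, 19, 4]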